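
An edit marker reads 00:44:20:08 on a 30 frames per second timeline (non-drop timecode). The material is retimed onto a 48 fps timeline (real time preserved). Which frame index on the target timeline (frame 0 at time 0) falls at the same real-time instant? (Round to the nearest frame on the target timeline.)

Source frame index: (0×3600 + 44×60 + 20) × 30 + 8 = 79808.
Real time: 79808 / (30) = 39904/15 s.
Target frame: (39904/15) × (48) = 638464/5 ≈ 127692.800 → 127693.

frame 127693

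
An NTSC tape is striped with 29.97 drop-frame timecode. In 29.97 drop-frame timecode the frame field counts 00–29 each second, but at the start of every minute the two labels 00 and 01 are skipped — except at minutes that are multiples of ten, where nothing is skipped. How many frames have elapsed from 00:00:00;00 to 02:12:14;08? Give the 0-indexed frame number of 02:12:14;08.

As if non-drop at 30 labels/s: (2 × 3600 + 12 × 60 + 14) × 30 + 8 = 238028.
Minute boundaries passed: 132; those not divisible by 10: 132 − 13 = 119; dropped labels = 2 × 119 = 238.
Actual frame index = 238028 − 238 = 237790.

237790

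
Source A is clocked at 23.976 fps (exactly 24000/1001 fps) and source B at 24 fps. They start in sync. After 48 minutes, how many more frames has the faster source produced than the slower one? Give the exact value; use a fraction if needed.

69120/1001 frames

48 min = 2880 s.
A emits 24000/1001 × 2880 = 69120000/1001 frames; B emits 24 × 2880 = 69120.
Difference = 69120/1001 frames (≈ 69.0509); B is ahead of A.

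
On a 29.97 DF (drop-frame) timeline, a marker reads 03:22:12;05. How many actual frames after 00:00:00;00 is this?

363601

Complete 10-minute blocks: 20, each 17982 frames → 359640.
Remaining 2 whole minutes in the current block: 1800 + 1 × 1798 = 3598 frames.
Within the current minute: 12 × 30 + 5 − 2 = 363 (labels ;00/;01 skipped at this minute). Total = 359640 + 3598 + 363 = 363601.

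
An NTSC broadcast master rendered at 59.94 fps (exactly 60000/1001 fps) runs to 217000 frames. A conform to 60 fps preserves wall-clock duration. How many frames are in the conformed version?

217217 frames

Target frames = source frames × (target rate / source rate) = 217000 × (60)/(60000/1001) = 217000 × 1001/1000 = 217217.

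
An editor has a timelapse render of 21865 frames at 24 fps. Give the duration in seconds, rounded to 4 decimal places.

911.0417 seconds

Running time = 21865 × 1/24 = 21865/24 s ≈ 911.0417 s.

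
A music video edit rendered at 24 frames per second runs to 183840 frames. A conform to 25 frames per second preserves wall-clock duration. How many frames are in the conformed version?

Frames at target rate = 183840 × (25) / (24) = 191500.

191500 frames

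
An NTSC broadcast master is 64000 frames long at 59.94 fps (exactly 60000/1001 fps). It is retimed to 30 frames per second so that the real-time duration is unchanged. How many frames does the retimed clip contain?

32032 frames

Target frames = source frames × (target rate / source rate) = 64000 × (30)/(60000/1001) = 64000 × 1001/2000 = 32032.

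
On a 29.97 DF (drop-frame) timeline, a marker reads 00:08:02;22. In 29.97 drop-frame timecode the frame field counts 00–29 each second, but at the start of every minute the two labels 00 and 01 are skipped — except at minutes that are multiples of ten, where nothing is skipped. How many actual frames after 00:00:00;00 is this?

14466

Complete 10-minute blocks: 0, each 17982 frames → 0.
Remaining 8 whole minutes in the current block: 1800 + 7 × 1798 = 14386 frames.
Within the current minute: 2 × 30 + 22 − 2 = 80 (labels ;00/;01 skipped at this minute). Total = 0 + 14386 + 80 = 14466.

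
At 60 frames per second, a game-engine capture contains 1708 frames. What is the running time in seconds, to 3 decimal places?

Running time = 1708 × 1/60 = 427/15 s ≈ 28.467 s.

28.467 seconds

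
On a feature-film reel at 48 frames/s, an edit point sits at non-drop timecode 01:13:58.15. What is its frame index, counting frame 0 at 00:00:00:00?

Total seconds to the label: (1 × 3600 + 13 × 60 + 58) = 4438.
Frame index = 4438 × 48 + 15 = 213039.

213039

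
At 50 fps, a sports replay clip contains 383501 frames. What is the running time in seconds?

Running time = 383501 / (50) = 7670.02 s.

7670.02 seconds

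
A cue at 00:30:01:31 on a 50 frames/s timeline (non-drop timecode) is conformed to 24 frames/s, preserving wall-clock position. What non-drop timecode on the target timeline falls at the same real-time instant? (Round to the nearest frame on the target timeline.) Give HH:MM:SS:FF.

00:30:01:15

Source frame index: (0×3600 + 30×60 + 1) × 50 + 31 = 90081.
Real time: 90081 / (50) = 90081/50 s.
Target frame: (90081/50) × (24) = 1080972/25 ≈ 43238.880 → 43239.
At 24 labels/s: frame 43239 → 00:30:01:15.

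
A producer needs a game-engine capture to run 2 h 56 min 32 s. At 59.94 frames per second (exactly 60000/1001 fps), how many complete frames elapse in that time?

634885 frames

2 h 56 min 32 s = 10592 s.
Frames = 10592 × 60000/1001 = 635520000/1001 ≈ 634885.1149.
Complete frames: 634885.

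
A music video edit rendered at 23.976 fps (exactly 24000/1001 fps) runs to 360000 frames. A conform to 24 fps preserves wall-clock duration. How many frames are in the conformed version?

Target frames = source frames × (target rate / source rate) = 360000 × (24)/(24000/1001) = 360000 × 1001/1000 = 360360.

360360 frames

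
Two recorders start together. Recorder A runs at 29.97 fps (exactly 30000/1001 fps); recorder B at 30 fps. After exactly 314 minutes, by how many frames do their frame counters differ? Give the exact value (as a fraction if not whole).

314 min = 18840 s.
A emits 30000/1001 × 18840 = 565200000/1001 frames; B emits 30 × 18840 = 565200.
Difference = 565200/1001 frames (≈ 564.6354); B is ahead of A.

565200/1001 frames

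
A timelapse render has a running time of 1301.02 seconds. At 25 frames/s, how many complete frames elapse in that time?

32525 frames

Frames = 1301.02 × 25 = 65051/2 ≈ 32525.5000.
Complete frames: 32525.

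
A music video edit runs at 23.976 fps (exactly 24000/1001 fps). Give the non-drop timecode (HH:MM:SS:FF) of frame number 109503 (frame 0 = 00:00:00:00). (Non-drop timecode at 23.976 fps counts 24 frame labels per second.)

109503 ÷ 24 = 4562 full seconds, remainder 15 frames.
4562 s = 1 h 16 min 2 s.
Timecode: 01:16:02:15.

01:16:02:15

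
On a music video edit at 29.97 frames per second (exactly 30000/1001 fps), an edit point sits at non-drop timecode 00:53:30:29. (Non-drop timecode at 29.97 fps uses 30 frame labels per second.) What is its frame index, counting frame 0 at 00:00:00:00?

Total seconds to the label: (0 × 3600 + 53 × 60 + 30) = 3210.
Frame index = 3210 × 30 + 29 = 96329.

96329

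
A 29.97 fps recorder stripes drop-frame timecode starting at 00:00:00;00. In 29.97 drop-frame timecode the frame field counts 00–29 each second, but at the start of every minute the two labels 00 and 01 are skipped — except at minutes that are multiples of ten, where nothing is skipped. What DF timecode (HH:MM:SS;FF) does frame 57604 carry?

Ten DF minutes hold 17982 frames, so frame 57604 lies in block 3 (frames 53946–71927) with 3658 frames into that block.
The block's first minute is 1800 frames and the rest 1798 each; 3658 frames reaches minute 2, so 3 × 18 + 2 × 2 = 58 labels have been skipped so far.
Adding those back, label number 57604 + 58 = 57662 at 30 labels/s is 1922 s + 2 f = 0 h 32 min 2 s frame 2, i.e. 00:32:02;02.

00:32:02;02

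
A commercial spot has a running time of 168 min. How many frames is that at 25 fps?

168 min = 10080 s.
Frames = 10080 × 25 = 252000.

252000 frames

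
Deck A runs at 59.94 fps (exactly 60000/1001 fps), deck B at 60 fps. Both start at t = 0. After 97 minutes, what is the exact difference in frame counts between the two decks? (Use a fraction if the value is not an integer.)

97 min = 5820 s.
A emits 60000/1001 × 5820 = 349200000/1001 frames; B emits 60 × 5820 = 349200.
Difference = 349200/1001 frames (≈ 348.8511); B is ahead of A.

349200/1001 frames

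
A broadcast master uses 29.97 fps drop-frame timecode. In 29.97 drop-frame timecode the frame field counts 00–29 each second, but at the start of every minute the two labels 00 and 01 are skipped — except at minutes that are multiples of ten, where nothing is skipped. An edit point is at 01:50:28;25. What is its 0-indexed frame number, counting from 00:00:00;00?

198667

Complete 10-minute blocks: 11, each 17982 frames → 197802.
Remaining 0 whole minutes in the current block: 0 frames.
Within the current minute: 28 × 30 + 25 = 865. Total = 197802 + 0 + 865 = 198667.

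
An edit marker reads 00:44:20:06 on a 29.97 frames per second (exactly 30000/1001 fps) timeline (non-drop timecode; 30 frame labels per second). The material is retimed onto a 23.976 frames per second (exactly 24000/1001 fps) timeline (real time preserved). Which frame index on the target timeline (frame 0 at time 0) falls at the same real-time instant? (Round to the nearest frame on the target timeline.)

Source frame index: (0×3600 + 44×60 + 20) × 30 + 6 = 79806.
Real time: 79806 / (30000/1001) = 13314301/5000 s.
Target frame: (13314301/5000) × (24000/1001) = 319224/5 ≈ 63844.800 → 63845.

frame 63845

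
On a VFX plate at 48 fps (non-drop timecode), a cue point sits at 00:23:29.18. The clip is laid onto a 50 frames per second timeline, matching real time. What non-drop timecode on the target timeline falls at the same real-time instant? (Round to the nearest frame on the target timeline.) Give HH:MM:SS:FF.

00:23:29:19

Source frame index: (0×3600 + 23×60 + 29) × 48 + 18 = 67650.
Real time: 67650 / (48) = 11275/8 s.
Target frame: (11275/8) × (50) = 281875/4 ≈ 70468.750 → 70469.
At 50 labels/s: frame 70469 → 00:23:29:19.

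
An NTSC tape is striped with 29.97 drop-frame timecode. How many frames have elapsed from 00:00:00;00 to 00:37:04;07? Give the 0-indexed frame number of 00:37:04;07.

As if non-drop at 30 labels/s: (0 × 3600 + 37 × 60 + 4) × 30 + 7 = 66727.
Minute boundaries passed: 37; those not divisible by 10: 37 − 3 = 34; dropped labels = 2 × 34 = 68.
Actual frame index = 66727 − 68 = 66659.

66659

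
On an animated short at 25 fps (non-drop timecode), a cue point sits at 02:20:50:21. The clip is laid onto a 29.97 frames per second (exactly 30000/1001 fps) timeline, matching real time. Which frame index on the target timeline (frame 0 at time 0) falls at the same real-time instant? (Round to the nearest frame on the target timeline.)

Source frame index: (2×3600 + 20×60 + 50) × 25 + 21 = 211271.
Real time: 211271 / (25) = 211271/25 s.
Target frame: (211271/25) × (30000/1001) = 253525200/1001 ≈ 253271.928 → 253272.

frame 253272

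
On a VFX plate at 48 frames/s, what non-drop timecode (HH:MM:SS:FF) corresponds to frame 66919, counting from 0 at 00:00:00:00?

00:23:14:07

66919 ÷ 48 = 1394 full seconds, remainder 7 frames.
1394 s = 0 h 23 min 14 s.
Timecode: 00:23:14:07.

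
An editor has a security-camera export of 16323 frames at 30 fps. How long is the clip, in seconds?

Running time = 16323 / (30) = 544.1 s.

544.1 seconds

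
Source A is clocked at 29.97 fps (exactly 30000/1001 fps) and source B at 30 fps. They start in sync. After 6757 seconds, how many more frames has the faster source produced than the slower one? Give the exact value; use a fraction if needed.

202710/1001 frames

A emits 30000/1001 × 6757 = 202710000/1001 frames; B emits 30 × 6757 = 202710.
Difference = 202710/1001 frames (≈ 202.5075); B is ahead of A.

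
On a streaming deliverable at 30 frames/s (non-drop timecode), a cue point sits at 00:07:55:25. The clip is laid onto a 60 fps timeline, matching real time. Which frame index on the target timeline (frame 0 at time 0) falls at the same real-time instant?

Source frame index: (0×3600 + 7×60 + 55) × 30 + 25 = 14275.
Real time: 14275 / (30) = 2855/6 s.
Target frame: (2855/6) × (60) = 28550.

frame 28550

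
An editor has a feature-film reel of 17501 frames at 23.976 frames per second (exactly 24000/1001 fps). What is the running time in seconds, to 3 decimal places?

Running time = 17501 × 1001/24000 = 17518501/24000 s ≈ 729.938 s.

729.938 seconds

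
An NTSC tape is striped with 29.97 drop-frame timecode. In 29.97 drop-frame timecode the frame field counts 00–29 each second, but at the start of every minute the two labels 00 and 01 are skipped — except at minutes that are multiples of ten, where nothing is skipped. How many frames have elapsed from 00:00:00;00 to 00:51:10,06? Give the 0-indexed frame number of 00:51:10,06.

92014

Complete 10-minute blocks: 5, each 17982 frames → 89910.
Remaining 1 whole minute in the current block: 1800 + 0 × 1798 = 1800 frames.
Within the current minute: 10 × 30 + 6 − 2 = 304 (labels ;00/;01 skipped at this minute). Total = 89910 + 1800 + 304 = 92014.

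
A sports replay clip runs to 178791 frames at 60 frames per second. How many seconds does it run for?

Running time = 178791 / (60) = 2979.85 s.

2979.85 seconds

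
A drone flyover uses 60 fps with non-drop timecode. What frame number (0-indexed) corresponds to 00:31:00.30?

frame 111630

Total seconds to the label: (0 × 3600 + 31 × 60 + 0) = 1860.
Frame index = 1860 × 60 + 30 = 111630.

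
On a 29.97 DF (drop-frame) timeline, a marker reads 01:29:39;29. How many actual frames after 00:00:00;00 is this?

As if non-drop at 30 labels/s: (1 × 3600 + 29 × 60 + 39) × 30 + 29 = 161399.
Minute boundaries passed: 89; those not divisible by 10: 89 − 8 = 81; dropped labels = 2 × 81 = 162.
Actual frame index = 161399 − 162 = 161237.

161237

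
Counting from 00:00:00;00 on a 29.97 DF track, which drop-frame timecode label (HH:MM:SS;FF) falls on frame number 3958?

00:02:12;02

Each 10-minute DF block holds 10 × 60 × 30 − 9 × 2 = 17982 frames. 3958 ÷ 17982 → 0 full blocks, remainder 3958.
Within the partial block the first minute is 1800 frames and each further minute 1798, so 2 further minute boundaries passed. Total skipped labels = 18 × 0 + 2 × 2 = 4.
Non-drop label index = 3958 + 4 = 3962; at 30 labels/s that is 00:02:12:02, i.e. DF 00:02:12;02.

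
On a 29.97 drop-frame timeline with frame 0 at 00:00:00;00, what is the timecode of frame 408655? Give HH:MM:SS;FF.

03:47:15;15

Ten DF minutes hold 17982 frames, so frame 408655 lies in block 22 (frames 395604–413585) with 13051 frames into that block.
The block's first minute is 1800 frames and the rest 1798 each; 13051 frames reaches minute 7, so 22 × 18 + 7 × 2 = 410 labels have been skipped so far.
Adding those back, label number 408655 + 410 = 409065 at 30 labels/s is 13635 s + 15 f = 3 h 47 min 15 s frame 15, i.e. 03:47:15;15.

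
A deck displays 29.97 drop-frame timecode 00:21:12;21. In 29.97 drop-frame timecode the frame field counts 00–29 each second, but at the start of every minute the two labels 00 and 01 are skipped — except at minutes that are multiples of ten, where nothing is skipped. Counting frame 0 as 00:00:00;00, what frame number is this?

38143

Complete 10-minute blocks: 2, each 17982 frames → 35964.
Remaining 1 whole minute in the current block: 1800 + 0 × 1798 = 1800 frames.
Within the current minute: 12 × 30 + 21 − 2 = 379 (labels ;00/;01 skipped at this minute). Total = 35964 + 1800 + 379 = 38143.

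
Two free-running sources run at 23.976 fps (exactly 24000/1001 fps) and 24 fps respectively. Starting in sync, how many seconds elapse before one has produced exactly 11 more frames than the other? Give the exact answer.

The gap grows by |24 − 24000/1001| = 24/1001 frames per second.
Time for a 11-frame gap: 11 ÷ (24/1001) = 11011/24 s.

11011/24 seconds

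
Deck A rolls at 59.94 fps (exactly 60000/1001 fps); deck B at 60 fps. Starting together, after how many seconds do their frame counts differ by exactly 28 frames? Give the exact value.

The gap grows by |60 − 60000/1001| = 60/1001 frames per second.
Time for a 28-frame gap: 28 ÷ (60/1001) = 7007/15 s.

7007/15 seconds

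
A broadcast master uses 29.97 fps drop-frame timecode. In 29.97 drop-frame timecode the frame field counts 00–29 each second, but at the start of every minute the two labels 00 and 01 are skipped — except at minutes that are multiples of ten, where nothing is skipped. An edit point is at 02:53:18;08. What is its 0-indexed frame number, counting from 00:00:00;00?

311636

As if non-drop at 30 labels/s: (2 × 3600 + 53 × 60 + 18) × 30 + 8 = 311948.
Minute boundaries passed: 173; those not divisible by 10: 173 − 17 = 156; dropped labels = 2 × 156 = 312.
Actual frame index = 311948 − 312 = 311636.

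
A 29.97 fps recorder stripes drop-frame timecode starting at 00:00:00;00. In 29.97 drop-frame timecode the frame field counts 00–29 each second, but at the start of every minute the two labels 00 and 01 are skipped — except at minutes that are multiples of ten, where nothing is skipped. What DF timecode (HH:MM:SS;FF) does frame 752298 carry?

Each 10-minute DF block holds 10 × 60 × 30 − 9 × 2 = 17982 frames. 752298 ÷ 17982 → 41 full blocks, remainder 15036.
Within the partial block the first minute is 1800 frames and each further minute 1798, so 8 further minute boundaries passed. Total skipped labels = 18 × 41 + 2 × 8 = 754.
Non-drop label index = 752298 + 754 = 753052; at 30 labels/s that is 06:58:21:22, i.e. DF 06:58:21;22.

06:58:21;22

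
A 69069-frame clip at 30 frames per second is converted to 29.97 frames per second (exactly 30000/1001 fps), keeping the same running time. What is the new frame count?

69000 frames

Target frames = source frames × (target rate / source rate) = 69069 × (30000/1001)/(30) = 69069 × 1000/1001 = 69000.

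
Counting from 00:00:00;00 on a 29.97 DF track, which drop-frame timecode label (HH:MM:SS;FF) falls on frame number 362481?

03:21:34;23

Ten DF minutes hold 17982 frames, so frame 362481 lies in block 20 (frames 359640–377621) with 2841 frames into that block.
The block's first minute is 1800 frames and the rest 1798 each; 2841 frames reaches minute 1, so 20 × 18 + 1 × 2 = 362 labels have been skipped so far.
Adding those back, label number 362481 + 362 = 362843 at 30 labels/s is 12094 s + 23 f = 3 h 21 min 34 s frame 23, i.e. 03:21:34;23.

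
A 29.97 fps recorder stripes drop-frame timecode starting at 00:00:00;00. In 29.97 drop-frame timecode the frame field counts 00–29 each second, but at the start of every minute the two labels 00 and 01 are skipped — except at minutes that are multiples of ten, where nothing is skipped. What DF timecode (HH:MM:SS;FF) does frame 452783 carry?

Ten DF minutes hold 17982 frames, so frame 452783 lies in block 25 (frames 449550–467531) with 3233 frames into that block.
The block's first minute is 1800 frames and the rest 1798 each; 3233 frames reaches minute 1, so 25 × 18 + 1 × 2 = 452 labels have been skipped so far.
Adding those back, label number 452783 + 452 = 453235 at 30 labels/s is 15107 s + 25 f = 4 h 11 min 47 s frame 25, i.e. 04:11:47;25.

04:11:47;25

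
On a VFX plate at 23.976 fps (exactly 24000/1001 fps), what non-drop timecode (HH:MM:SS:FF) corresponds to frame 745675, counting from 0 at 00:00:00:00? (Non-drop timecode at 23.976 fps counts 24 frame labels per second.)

745675 ÷ 24 = 31069 full seconds, remainder 19 frames.
31069 s = 8 h 37 min 49 s.
Timecode: 08:37:49:19.

08:37:49:19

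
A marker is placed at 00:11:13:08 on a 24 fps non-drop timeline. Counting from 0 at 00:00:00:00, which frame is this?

Total seconds to the label: (0 × 3600 + 11 × 60 + 13) = 673.
Frame index = 673 × 24 + 8 = 16160.

16160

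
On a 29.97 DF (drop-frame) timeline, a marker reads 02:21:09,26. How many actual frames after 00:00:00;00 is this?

As if non-drop at 30 labels/s: (2 × 3600 + 21 × 60 + 9) × 30 + 26 = 254096.
Minute boundaries passed: 141; those not divisible by 10: 141 − 14 = 127; dropped labels = 2 × 127 = 254.
Actual frame index = 254096 − 254 = 253842.

253842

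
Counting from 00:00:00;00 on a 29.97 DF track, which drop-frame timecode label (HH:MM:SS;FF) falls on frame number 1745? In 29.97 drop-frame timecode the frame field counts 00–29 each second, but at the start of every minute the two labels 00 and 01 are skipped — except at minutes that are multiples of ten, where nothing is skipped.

Each 10-minute DF block holds 10 × 60 × 30 − 9 × 2 = 17982 frames. 1745 ÷ 17982 → 0 full blocks, remainder 1745.
Within the partial block the first minute is 1800 frames and each further minute 1798, so 0 further minute boundaries passed. Total skipped labels = 18 × 0 + 2 × 0 = 0.
Non-drop label index = 1745 + 0 = 1745; at 30 labels/s that is 00:00:58:05, i.e. DF 00:00:58;05.

00:00:58;05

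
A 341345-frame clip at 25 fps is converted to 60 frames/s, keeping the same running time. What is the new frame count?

Target frames = source frames × (target rate / source rate) = 341345 × (60)/(25) = 341345 × 12/5 = 819228.

819228 frames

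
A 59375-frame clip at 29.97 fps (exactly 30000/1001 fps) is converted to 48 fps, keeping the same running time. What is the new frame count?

95095 frames

Target frames = source frames × (target rate / source rate) = 59375 × (48)/(30000/1001) = 59375 × 1001/625 = 95095.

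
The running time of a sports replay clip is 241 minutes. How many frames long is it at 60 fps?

241 min = 14460 s.
Frames = 14460 × 60 = 867600.

867600 frames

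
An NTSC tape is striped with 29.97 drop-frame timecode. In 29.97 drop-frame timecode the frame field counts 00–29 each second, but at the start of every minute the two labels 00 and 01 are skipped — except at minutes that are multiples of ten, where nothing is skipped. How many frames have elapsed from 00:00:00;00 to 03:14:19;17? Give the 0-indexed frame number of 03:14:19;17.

349437

Complete 10-minute blocks: 19, each 17982 frames → 341658.
Remaining 4 whole minutes in the current block: 1800 + 3 × 1798 = 7194 frames.
Within the current minute: 19 × 30 + 17 − 2 = 585 (labels ;00/;01 skipped at this minute). Total = 341658 + 7194 + 585 = 349437.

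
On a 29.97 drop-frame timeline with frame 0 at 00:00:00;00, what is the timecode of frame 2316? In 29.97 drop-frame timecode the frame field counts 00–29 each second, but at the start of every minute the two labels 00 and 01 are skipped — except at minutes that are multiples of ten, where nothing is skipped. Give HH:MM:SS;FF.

Each 10-minute DF block holds 10 × 60 × 30 − 9 × 2 = 17982 frames. 2316 ÷ 17982 → 0 full blocks, remainder 2316.
Within the partial block the first minute is 1800 frames and each further minute 1798, so 1 further minute boundary passed. Total skipped labels = 18 × 0 + 2 × 1 = 2.
Non-drop label index = 2316 + 2 = 2318; at 30 labels/s that is 00:01:17:08, i.e. DF 00:01:17;08.

00:01:17;08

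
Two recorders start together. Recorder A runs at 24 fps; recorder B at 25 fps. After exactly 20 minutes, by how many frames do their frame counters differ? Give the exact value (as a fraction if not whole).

20 min = 1200 s.
A emits 24 × 1200 = 28800 frames; B emits 25 × 1200 = 30000.
Difference = 1200 frames; B is ahead of A.

1200 frames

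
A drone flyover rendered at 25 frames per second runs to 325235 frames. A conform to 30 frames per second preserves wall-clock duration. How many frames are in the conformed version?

Target frames = source frames × (target rate / source rate) = 325235 × (30)/(25) = 325235 × 6/5 = 390282.

390282 frames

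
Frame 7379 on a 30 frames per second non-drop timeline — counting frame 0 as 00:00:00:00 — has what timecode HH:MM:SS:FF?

00:04:05:29

7379 ÷ 30 = 245 full seconds, remainder 29 frames.
245 s = 0 h 4 min 5 s.
Timecode: 00:04:05:29.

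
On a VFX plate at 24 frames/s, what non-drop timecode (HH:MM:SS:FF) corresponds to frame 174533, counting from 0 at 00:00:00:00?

02:01:12:05

174533 ÷ 24 = 7272 full seconds, remainder 5 frames.
7272 s = 2 h 1 min 12 s.
Timecode: 02:01:12:05.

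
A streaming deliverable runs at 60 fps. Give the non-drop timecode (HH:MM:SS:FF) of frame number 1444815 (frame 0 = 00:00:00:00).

1444815 ÷ 60 = 24080 full seconds, remainder 15 frames.
24080 s = 6 h 41 min 20 s.
Timecode: 06:41:20:15.

06:41:20:15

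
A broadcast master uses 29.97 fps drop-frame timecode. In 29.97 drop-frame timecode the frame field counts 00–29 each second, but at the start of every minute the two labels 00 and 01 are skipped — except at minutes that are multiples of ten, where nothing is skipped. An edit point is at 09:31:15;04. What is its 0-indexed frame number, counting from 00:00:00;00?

Complete 10-minute blocks: 57, each 17982 frames → 1024974.
Remaining 1 whole minute in the current block: 1800 + 0 × 1798 = 1800 frames.
Within the current minute: 15 × 30 + 4 − 2 = 452 (labels ;00/;01 skipped at this minute). Total = 1024974 + 1800 + 452 = 1027226.

1027226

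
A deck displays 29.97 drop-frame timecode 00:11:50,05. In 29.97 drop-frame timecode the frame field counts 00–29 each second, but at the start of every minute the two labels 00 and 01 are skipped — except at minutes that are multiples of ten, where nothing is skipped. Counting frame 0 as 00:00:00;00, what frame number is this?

As if non-drop at 30 labels/s: (0 × 3600 + 11 × 60 + 50) × 30 + 5 = 21305.
Minute boundaries passed: 11; those not divisible by 10: 11 − 1 = 10; dropped labels = 2 × 10 = 20.
Actual frame index = 21305 − 20 = 21285.

21285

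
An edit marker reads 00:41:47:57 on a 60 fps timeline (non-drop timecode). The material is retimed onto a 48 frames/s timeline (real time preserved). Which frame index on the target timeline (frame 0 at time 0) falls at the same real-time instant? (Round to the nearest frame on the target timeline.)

Source frame index: (0×3600 + 41×60 + 47) × 60 + 57 = 150477.
Real time: 150477 / (60) = 50159/20 s.
Target frame: (50159/20) × (48) = 601908/5 ≈ 120381.600 → 120382.

frame 120382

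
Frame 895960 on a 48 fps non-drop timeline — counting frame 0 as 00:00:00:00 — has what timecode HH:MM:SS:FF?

05:11:05:40

895960 ÷ 48 = 18665 full seconds, remainder 40 frames.
18665 s = 5 h 11 min 5 s.
Timecode: 05:11:05:40.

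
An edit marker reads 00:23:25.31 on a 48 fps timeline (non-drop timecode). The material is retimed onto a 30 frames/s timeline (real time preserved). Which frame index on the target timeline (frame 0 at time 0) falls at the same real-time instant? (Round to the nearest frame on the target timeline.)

frame 42169

Source frame index: (0×3600 + 23×60 + 25) × 48 + 31 = 67471.
Real time: 67471 / (48) = 67471/48 s.
Target frame: (67471/48) × (30) = 337355/8 ≈ 42169.375 → 42169.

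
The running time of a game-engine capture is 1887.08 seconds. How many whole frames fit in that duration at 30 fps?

56612 frames

Frames = 1887.08 × 30 = 283062/5 ≈ 56612.4000.
Complete frames: 56612.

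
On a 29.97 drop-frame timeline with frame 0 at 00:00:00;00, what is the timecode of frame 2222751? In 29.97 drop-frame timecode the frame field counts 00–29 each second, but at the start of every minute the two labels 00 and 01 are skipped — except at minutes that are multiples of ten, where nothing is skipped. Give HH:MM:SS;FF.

Ten DF minutes hold 17982 frames, so frame 2222751 lies in block 123 (frames 2211786–2229767) with 10965 frames into that block.
The block's first minute is 1800 frames and the rest 1798 each; 10965 frames reaches minute 6, so 123 × 18 + 6 × 2 = 2226 labels have been skipped so far.
Adding those back, label number 2222751 + 2226 = 2224977 at 30 labels/s is 74165 s + 27 f = 20 h 36 min 5 s frame 27, i.e. 20:36:05;27.

20:36:05;27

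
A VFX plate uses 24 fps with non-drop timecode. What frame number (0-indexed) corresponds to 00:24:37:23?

Total seconds to the label: (0 × 3600 + 24 × 60 + 37) = 1477.
Frame index = 1477 × 24 + 23 = 35471.

frame 35471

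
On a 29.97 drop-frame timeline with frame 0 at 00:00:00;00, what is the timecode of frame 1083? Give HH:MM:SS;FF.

Each 10-minute DF block holds 10 × 60 × 30 − 9 × 2 = 17982 frames. 1083 ÷ 17982 → 0 full blocks, remainder 1083.
Within the partial block the first minute is 1800 frames and each further minute 1798, so 0 further minute boundaries passed. Total skipped labels = 18 × 0 + 2 × 0 = 0.
Non-drop label index = 1083 + 0 = 1083; at 30 labels/s that is 00:00:36:03, i.e. DF 00:00:36;03.

00:00:36;03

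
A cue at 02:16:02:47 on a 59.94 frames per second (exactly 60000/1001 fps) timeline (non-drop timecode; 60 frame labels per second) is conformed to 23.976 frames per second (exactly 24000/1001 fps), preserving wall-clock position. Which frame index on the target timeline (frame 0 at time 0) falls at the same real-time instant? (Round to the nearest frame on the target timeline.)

frame 195907

Source frame index: (2×3600 + 16×60 + 2) × 60 + 47 = 489767.
Real time: 489767 / (60000/1001) = 490256767/60000 s.
Target frame: (490256767/60000) × (24000/1001) = 979534/5 ≈ 195906.800 → 195907.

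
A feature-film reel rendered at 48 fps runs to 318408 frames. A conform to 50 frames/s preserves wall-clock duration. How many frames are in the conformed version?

331675 frames

Target frames = source frames × (target rate / source rate) = 318408 × (50)/(48) = 318408 × 25/24 = 331675.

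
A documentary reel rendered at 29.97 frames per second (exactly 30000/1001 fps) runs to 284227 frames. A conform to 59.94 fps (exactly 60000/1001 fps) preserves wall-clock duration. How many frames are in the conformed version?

Target frames = source frames × (target rate / source rate) = 284227 × (60000/1001)/(30000/1001) = 284227 × 2 = 568454.

568454 frames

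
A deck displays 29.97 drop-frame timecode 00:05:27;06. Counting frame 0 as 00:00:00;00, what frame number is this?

As if non-drop at 30 labels/s: (0 × 3600 + 5 × 60 + 27) × 30 + 6 = 9816.
Minute boundaries passed: 5; those not divisible by 10: 5 − 0 = 5; dropped labels = 2 × 5 = 10.
Actual frame index = 9816 − 10 = 9806.

9806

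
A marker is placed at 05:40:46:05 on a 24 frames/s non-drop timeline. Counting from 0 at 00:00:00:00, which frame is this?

490709

Total seconds to the label: (5 × 3600 + 40 × 60 + 46) = 20446.
Frame index = 20446 × 24 + 5 = 490709.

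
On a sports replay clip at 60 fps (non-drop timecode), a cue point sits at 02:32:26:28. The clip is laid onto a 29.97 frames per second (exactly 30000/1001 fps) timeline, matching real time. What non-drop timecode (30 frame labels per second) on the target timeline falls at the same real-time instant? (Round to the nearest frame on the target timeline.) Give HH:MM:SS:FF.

02:32:17:10

Source frame index: (2×3600 + 32×60 + 26) × 60 + 28 = 548788.
Real time: 548788 / (60) = 137197/15 s.
Target frame: (137197/15) × (30000/1001) = 274394000/1001 ≈ 274119.880 → 274120.
At 30 labels/s: frame 274120 → 02:32:17:10.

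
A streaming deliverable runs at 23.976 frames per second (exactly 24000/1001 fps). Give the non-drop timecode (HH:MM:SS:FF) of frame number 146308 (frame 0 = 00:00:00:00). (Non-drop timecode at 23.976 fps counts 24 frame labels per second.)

146308 ÷ 24 = 6096 full seconds, remainder 4 frames.
6096 s = 1 h 41 min 36 s.
Timecode: 01:41:36:04.

01:41:36:04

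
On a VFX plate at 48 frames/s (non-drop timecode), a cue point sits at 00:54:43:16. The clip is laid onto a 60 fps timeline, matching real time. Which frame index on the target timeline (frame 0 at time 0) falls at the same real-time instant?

frame 197000

Source frame index: (0×3600 + 54×60 + 43) × 48 + 16 = 157600.
Real time: 157600 / (48) = 9850/3 s.
Target frame: (9850/3) × (60) = 197000.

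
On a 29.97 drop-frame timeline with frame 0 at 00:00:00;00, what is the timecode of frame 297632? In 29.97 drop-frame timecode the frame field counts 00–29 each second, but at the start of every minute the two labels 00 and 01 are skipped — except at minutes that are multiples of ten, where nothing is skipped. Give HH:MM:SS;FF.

Each 10-minute DF block holds 10 × 60 × 30 − 9 × 2 = 17982 frames. 297632 ÷ 17982 → 16 full blocks, remainder 9920.
Within the partial block the first minute is 1800 frames and each further minute 1798, so 5 further minute boundaries passed. Total skipped labels = 18 × 16 + 2 × 5 = 298.
Non-drop label index = 297632 + 298 = 297930; at 30 labels/s that is 02:45:31:00, i.e. DF 02:45:31;00.

02:45:31;00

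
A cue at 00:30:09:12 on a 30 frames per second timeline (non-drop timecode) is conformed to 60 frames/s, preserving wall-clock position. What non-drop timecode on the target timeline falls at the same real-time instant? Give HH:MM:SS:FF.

Source frame index: (0×3600 + 30×60 + 9) × 30 + 12 = 54282.
Real time: 54282 / (30) = 9047/5 s.
Target frame: (9047/5) × (60) = 108564.
At 60 labels/s: frame 108564 → 00:30:09:24.

00:30:09:24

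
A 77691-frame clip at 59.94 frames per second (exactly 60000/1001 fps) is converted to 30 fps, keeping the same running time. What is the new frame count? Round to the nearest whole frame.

38884 frames

Frames at target rate = 77691 × (30) / (60000/1001) = 77768691/2000 ≈ 38884.346.
Nearest whole frame: 38884.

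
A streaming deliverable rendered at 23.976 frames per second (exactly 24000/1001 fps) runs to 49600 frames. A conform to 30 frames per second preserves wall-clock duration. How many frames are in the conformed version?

62062 frames

Target frames = source frames × (target rate / source rate) = 49600 × (30)/(24000/1001) = 49600 × 1001/800 = 62062.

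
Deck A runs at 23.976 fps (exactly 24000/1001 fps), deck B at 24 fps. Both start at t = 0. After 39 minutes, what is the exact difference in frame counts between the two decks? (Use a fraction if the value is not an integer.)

4320/77 frames

39 min = 2340 s.
A emits 24000/1001 × 2340 = 4320000/77 frames; B emits 24 × 2340 = 56160.
Difference = 4320/77 frames (≈ 56.1039); B is ahead of A.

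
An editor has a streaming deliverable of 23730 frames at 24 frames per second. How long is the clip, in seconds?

Running time = 23730 / (24) = 988.75 s.

988.75 seconds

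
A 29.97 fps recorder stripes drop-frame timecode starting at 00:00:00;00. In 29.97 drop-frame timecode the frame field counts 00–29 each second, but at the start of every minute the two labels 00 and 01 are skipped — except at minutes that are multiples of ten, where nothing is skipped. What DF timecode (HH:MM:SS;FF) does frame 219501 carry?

02:02:04;01

Each 10-minute DF block holds 10 × 60 × 30 − 9 × 2 = 17982 frames. 219501 ÷ 17982 → 12 full blocks, remainder 3717.
Within the partial block the first minute is 1800 frames and each further minute 1798, so 2 further minute boundaries passed. Total skipped labels = 18 × 12 + 2 × 2 = 220.
Non-drop label index = 219501 + 220 = 219721; at 30 labels/s that is 02:02:04:01, i.e. DF 02:02:04;01.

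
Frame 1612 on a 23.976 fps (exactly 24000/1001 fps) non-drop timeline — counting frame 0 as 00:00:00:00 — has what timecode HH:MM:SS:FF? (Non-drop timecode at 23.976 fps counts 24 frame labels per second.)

1612 ÷ 24 = 67 full seconds, remainder 4 frames.
67 s = 0 h 1 min 7 s.
Timecode: 00:01:07:04.

00:01:07:04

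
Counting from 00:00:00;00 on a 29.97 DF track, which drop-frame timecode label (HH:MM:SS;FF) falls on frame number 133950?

01:14:29;14

Ten DF minutes hold 17982 frames, so frame 133950 lies in block 7 (frames 125874–143855) with 8076 frames into that block.
The block's first minute is 1800 frames and the rest 1798 each; 8076 frames reaches minute 4, so 7 × 18 + 4 × 2 = 134 labels have been skipped so far.
Adding those back, label number 133950 + 134 = 134084 at 30 labels/s is 4469 s + 14 f = 1 h 14 min 29 s frame 14, i.e. 01:14:29;14.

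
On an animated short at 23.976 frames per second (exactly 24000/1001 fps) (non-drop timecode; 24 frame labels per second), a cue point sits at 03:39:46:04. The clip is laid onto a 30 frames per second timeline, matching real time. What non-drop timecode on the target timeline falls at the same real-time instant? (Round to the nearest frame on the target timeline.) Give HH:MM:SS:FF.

Source frame index: (3×3600 + 39×60 + 46) × 24 + 4 = 316468.
Real time: 316468 / (24000/1001) = 79196117/6000 s.
Target frame: (79196117/6000) × (30) = 79196117/200 ≈ 395980.585 → 395981.
At 30 labels/s: frame 395981 → 03:39:59:11.

03:39:59:11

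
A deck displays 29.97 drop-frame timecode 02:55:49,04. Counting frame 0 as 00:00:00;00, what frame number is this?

316158

As if non-drop at 30 labels/s: (2 × 3600 + 55 × 60 + 49) × 30 + 4 = 316474.
Minute boundaries passed: 175; those not divisible by 10: 175 − 17 = 158; dropped labels = 2 × 158 = 316.
Actual frame index = 316474 − 316 = 316158.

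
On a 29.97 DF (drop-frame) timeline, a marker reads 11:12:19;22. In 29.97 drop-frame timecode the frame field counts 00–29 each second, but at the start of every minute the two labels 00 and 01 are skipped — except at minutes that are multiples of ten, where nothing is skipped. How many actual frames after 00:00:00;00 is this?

Complete 10-minute blocks: 67, each 17982 frames → 1204794.
Remaining 2 whole minutes in the current block: 1800 + 1 × 1798 = 3598 frames.
Within the current minute: 19 × 30 + 22 − 2 = 590 (labels ;00/;01 skipped at this minute). Total = 1204794 + 3598 + 590 = 1208982.

1208982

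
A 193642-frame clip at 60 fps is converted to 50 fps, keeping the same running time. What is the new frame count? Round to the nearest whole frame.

161368 frames

Frames at target rate = 193642 × (50) / (60) = 484105/3 ≈ 161368.333.
Nearest whole frame: 161368.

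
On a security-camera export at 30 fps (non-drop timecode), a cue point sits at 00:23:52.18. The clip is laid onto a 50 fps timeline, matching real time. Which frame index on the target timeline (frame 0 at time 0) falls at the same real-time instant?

Source frame index: (0×3600 + 23×60 + 52) × 30 + 18 = 42978.
Real time: 42978 / (30) = 7163/5 s.
Target frame: (7163/5) × (50) = 71630.

frame 71630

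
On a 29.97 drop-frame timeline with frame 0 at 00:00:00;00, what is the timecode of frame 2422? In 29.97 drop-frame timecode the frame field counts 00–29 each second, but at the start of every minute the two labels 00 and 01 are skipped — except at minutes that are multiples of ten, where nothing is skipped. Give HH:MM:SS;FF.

00:01:20;24

Each 10-minute DF block holds 10 × 60 × 30 − 9 × 2 = 17982 frames. 2422 ÷ 17982 → 0 full blocks, remainder 2422.
Within the partial block the first minute is 1800 frames and each further minute 1798, so 1 further minute boundary passed. Total skipped labels = 18 × 0 + 2 × 1 = 2.
Non-drop label index = 2422 + 2 = 2424; at 30 labels/s that is 00:01:20:24, i.e. DF 00:01:20;24.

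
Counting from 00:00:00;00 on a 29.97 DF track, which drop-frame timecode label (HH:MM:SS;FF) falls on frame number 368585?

03:24:58;13

Ten DF minutes hold 17982 frames, so frame 368585 lies in block 20 (frames 359640–377621) with 8945 frames into that block.
The block's first minute is 1800 frames and the rest 1798 each; 8945 frames reaches minute 4, so 20 × 18 + 4 × 2 = 368 labels have been skipped so far.
Adding those back, label number 368585 + 368 = 368953 at 30 labels/s is 12298 s + 13 f = 3 h 24 min 58 s frame 13, i.e. 03:24:58;13.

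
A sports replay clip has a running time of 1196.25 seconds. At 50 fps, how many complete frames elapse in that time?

Frames = 1196.25 × 50 = 119625/2 ≈ 59812.5000.
Complete frames: 59812.

59812 frames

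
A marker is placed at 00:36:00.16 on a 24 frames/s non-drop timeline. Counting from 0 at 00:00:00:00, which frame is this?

Total seconds to the label: (0 × 3600 + 36 × 60 + 0) = 2160.
Frame index = 2160 × 24 + 16 = 51856.

51856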